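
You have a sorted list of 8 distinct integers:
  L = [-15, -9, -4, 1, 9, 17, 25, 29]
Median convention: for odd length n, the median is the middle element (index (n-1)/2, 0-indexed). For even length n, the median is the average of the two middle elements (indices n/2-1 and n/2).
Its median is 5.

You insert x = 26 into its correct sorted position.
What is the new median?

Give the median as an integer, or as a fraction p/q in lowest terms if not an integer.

Answer: 9

Derivation:
Old list (sorted, length 8): [-15, -9, -4, 1, 9, 17, 25, 29]
Old median = 5
Insert x = 26
Old length even (8). Middle pair: indices 3,4 = 1,9.
New length odd (9). New median = single middle element.
x = 26: 7 elements are < x, 1 elements are > x.
New sorted list: [-15, -9, -4, 1, 9, 17, 25, 26, 29]
New median = 9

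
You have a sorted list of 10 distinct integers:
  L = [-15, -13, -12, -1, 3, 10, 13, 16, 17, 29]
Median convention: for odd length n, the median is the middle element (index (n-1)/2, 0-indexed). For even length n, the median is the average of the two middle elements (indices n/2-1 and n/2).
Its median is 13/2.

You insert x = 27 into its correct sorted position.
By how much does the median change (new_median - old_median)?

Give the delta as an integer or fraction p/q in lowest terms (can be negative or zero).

Answer: 7/2

Derivation:
Old median = 13/2
After inserting x = 27: new sorted = [-15, -13, -12, -1, 3, 10, 13, 16, 17, 27, 29]
New median = 10
Delta = 10 - 13/2 = 7/2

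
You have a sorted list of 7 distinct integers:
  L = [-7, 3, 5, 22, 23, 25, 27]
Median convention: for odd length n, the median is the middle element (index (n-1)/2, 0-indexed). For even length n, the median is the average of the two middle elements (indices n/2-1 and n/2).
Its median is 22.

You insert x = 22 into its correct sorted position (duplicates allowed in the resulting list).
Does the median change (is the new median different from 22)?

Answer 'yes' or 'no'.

Answer: no

Derivation:
Old median = 22
Insert x = 22
New median = 22
Changed? no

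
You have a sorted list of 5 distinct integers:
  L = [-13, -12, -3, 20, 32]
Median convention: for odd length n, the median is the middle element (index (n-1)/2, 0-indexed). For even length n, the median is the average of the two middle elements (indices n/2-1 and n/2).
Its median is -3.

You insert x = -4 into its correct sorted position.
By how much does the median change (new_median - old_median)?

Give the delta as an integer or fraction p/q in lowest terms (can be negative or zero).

Old median = -3
After inserting x = -4: new sorted = [-13, -12, -4, -3, 20, 32]
New median = -7/2
Delta = -7/2 - -3 = -1/2

Answer: -1/2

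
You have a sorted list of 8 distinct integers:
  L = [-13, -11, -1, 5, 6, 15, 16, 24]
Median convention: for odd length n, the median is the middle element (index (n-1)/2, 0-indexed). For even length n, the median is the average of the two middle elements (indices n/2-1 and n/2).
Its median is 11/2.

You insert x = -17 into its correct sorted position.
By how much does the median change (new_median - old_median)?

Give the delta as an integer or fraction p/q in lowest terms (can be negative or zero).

Answer: -1/2

Derivation:
Old median = 11/2
After inserting x = -17: new sorted = [-17, -13, -11, -1, 5, 6, 15, 16, 24]
New median = 5
Delta = 5 - 11/2 = -1/2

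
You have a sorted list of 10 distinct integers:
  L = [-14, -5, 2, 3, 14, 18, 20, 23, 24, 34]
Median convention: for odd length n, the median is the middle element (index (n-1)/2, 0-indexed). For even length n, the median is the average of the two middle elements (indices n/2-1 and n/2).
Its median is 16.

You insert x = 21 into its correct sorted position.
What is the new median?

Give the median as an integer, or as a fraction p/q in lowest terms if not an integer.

Old list (sorted, length 10): [-14, -5, 2, 3, 14, 18, 20, 23, 24, 34]
Old median = 16
Insert x = 21
Old length even (10). Middle pair: indices 4,5 = 14,18.
New length odd (11). New median = single middle element.
x = 21: 7 elements are < x, 3 elements are > x.
New sorted list: [-14, -5, 2, 3, 14, 18, 20, 21, 23, 24, 34]
New median = 18

Answer: 18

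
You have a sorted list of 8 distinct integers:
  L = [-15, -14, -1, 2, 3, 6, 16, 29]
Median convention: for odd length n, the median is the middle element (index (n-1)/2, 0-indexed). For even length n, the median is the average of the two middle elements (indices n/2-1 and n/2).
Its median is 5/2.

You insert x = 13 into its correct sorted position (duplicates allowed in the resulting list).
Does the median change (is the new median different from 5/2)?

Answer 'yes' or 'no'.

Answer: yes

Derivation:
Old median = 5/2
Insert x = 13
New median = 3
Changed? yes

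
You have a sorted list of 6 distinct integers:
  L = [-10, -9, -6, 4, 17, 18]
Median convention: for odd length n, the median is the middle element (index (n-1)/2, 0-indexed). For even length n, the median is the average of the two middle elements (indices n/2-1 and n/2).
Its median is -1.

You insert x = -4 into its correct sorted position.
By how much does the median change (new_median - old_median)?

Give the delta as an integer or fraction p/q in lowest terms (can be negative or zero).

Old median = -1
After inserting x = -4: new sorted = [-10, -9, -6, -4, 4, 17, 18]
New median = -4
Delta = -4 - -1 = -3

Answer: -3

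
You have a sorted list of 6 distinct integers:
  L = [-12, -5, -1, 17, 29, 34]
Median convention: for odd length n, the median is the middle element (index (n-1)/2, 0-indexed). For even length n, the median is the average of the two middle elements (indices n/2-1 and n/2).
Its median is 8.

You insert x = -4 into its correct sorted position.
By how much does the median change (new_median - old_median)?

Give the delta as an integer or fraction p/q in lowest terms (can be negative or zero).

Old median = 8
After inserting x = -4: new sorted = [-12, -5, -4, -1, 17, 29, 34]
New median = -1
Delta = -1 - 8 = -9

Answer: -9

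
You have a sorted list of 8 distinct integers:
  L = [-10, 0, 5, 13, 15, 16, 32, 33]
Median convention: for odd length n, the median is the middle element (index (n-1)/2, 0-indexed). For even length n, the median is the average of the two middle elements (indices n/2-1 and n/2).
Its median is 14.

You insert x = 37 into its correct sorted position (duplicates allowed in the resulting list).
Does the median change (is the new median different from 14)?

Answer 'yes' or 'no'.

Old median = 14
Insert x = 37
New median = 15
Changed? yes

Answer: yes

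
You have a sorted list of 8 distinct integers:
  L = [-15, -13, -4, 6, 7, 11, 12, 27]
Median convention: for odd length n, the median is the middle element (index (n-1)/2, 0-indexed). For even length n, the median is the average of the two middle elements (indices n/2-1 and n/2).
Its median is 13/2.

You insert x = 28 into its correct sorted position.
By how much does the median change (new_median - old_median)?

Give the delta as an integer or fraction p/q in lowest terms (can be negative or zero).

Old median = 13/2
After inserting x = 28: new sorted = [-15, -13, -4, 6, 7, 11, 12, 27, 28]
New median = 7
Delta = 7 - 13/2 = 1/2

Answer: 1/2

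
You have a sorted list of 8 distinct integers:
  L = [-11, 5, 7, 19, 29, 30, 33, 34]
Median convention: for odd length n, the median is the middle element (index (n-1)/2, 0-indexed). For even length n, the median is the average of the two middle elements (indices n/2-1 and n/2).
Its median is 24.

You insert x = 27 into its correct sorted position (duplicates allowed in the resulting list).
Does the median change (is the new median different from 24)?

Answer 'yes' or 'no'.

Answer: yes

Derivation:
Old median = 24
Insert x = 27
New median = 27
Changed? yes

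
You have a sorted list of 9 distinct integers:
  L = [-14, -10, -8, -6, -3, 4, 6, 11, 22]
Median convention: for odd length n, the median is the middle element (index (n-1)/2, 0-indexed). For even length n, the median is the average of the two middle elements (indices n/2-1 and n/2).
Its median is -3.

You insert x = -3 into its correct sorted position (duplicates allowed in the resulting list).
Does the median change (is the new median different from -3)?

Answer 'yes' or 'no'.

Old median = -3
Insert x = -3
New median = -3
Changed? no

Answer: no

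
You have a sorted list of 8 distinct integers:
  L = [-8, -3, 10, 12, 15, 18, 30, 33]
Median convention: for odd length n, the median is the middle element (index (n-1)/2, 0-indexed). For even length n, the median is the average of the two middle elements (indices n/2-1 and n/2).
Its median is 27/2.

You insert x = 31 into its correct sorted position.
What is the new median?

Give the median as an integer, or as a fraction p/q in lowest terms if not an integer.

Old list (sorted, length 8): [-8, -3, 10, 12, 15, 18, 30, 33]
Old median = 27/2
Insert x = 31
Old length even (8). Middle pair: indices 3,4 = 12,15.
New length odd (9). New median = single middle element.
x = 31: 7 elements are < x, 1 elements are > x.
New sorted list: [-8, -3, 10, 12, 15, 18, 30, 31, 33]
New median = 15

Answer: 15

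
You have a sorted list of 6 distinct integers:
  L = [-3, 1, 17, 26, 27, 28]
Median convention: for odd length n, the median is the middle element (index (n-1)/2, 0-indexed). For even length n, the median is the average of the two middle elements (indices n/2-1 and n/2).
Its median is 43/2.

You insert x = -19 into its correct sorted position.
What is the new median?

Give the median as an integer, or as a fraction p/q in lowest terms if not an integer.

Old list (sorted, length 6): [-3, 1, 17, 26, 27, 28]
Old median = 43/2
Insert x = -19
Old length even (6). Middle pair: indices 2,3 = 17,26.
New length odd (7). New median = single middle element.
x = -19: 0 elements are < x, 6 elements are > x.
New sorted list: [-19, -3, 1, 17, 26, 27, 28]
New median = 17

Answer: 17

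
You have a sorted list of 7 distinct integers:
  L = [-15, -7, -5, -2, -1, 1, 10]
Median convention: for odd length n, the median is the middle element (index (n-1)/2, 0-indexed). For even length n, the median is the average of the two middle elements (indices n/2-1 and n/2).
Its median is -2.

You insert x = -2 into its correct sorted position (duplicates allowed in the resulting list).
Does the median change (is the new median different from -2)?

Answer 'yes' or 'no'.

Answer: no

Derivation:
Old median = -2
Insert x = -2
New median = -2
Changed? no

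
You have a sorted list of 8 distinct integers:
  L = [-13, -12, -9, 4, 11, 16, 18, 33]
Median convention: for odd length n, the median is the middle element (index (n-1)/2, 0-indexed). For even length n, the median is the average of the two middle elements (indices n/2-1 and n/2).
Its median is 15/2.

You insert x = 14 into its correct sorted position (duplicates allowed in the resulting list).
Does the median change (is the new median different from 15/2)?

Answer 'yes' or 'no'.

Answer: yes

Derivation:
Old median = 15/2
Insert x = 14
New median = 11
Changed? yes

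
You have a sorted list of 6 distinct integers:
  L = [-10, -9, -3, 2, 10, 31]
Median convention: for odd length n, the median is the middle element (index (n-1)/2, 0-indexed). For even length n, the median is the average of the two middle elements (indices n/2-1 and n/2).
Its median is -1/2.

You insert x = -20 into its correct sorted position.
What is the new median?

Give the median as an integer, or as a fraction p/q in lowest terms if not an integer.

Old list (sorted, length 6): [-10, -9, -3, 2, 10, 31]
Old median = -1/2
Insert x = -20
Old length even (6). Middle pair: indices 2,3 = -3,2.
New length odd (7). New median = single middle element.
x = -20: 0 elements are < x, 6 elements are > x.
New sorted list: [-20, -10, -9, -3, 2, 10, 31]
New median = -3

Answer: -3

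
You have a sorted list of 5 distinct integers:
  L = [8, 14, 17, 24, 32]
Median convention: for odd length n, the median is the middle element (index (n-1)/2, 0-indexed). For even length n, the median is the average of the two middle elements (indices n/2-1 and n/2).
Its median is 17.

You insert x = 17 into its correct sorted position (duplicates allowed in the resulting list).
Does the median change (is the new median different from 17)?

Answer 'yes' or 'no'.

Old median = 17
Insert x = 17
New median = 17
Changed? no

Answer: no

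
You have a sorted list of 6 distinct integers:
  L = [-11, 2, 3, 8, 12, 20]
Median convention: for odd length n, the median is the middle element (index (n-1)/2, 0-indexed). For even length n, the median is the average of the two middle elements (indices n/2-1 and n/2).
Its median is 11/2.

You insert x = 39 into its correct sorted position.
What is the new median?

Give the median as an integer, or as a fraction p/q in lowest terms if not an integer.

Answer: 8

Derivation:
Old list (sorted, length 6): [-11, 2, 3, 8, 12, 20]
Old median = 11/2
Insert x = 39
Old length even (6). Middle pair: indices 2,3 = 3,8.
New length odd (7). New median = single middle element.
x = 39: 6 elements are < x, 0 elements are > x.
New sorted list: [-11, 2, 3, 8, 12, 20, 39]
New median = 8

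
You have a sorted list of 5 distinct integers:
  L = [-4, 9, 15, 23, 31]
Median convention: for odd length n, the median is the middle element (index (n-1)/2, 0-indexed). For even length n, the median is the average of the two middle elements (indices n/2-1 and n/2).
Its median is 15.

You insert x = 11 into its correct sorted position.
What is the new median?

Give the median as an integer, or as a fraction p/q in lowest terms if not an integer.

Answer: 13

Derivation:
Old list (sorted, length 5): [-4, 9, 15, 23, 31]
Old median = 15
Insert x = 11
Old length odd (5). Middle was index 2 = 15.
New length even (6). New median = avg of two middle elements.
x = 11: 2 elements are < x, 3 elements are > x.
New sorted list: [-4, 9, 11, 15, 23, 31]
New median = 13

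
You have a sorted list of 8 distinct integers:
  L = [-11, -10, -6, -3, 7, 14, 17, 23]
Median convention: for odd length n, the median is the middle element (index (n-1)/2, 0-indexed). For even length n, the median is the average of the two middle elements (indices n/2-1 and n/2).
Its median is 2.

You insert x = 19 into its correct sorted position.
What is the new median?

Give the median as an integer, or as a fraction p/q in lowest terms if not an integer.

Old list (sorted, length 8): [-11, -10, -6, -3, 7, 14, 17, 23]
Old median = 2
Insert x = 19
Old length even (8). Middle pair: indices 3,4 = -3,7.
New length odd (9). New median = single middle element.
x = 19: 7 elements are < x, 1 elements are > x.
New sorted list: [-11, -10, -6, -3, 7, 14, 17, 19, 23]
New median = 7

Answer: 7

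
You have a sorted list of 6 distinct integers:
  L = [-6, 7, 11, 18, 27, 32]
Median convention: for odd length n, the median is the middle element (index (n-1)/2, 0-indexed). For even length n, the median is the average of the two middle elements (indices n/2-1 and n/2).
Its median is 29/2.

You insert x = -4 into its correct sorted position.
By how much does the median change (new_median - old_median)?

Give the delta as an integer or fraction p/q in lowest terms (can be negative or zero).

Answer: -7/2

Derivation:
Old median = 29/2
After inserting x = -4: new sorted = [-6, -4, 7, 11, 18, 27, 32]
New median = 11
Delta = 11 - 29/2 = -7/2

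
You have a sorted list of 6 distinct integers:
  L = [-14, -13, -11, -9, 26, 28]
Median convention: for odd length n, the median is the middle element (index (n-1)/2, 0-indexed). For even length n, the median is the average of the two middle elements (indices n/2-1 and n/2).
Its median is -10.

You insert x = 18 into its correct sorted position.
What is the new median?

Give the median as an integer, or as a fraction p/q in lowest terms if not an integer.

Old list (sorted, length 6): [-14, -13, -11, -9, 26, 28]
Old median = -10
Insert x = 18
Old length even (6). Middle pair: indices 2,3 = -11,-9.
New length odd (7). New median = single middle element.
x = 18: 4 elements are < x, 2 elements are > x.
New sorted list: [-14, -13, -11, -9, 18, 26, 28]
New median = -9

Answer: -9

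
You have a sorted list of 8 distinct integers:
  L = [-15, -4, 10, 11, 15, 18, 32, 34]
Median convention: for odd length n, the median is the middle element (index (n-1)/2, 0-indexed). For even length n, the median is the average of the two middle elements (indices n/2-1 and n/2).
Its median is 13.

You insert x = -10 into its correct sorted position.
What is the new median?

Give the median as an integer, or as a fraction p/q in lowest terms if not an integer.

Answer: 11

Derivation:
Old list (sorted, length 8): [-15, -4, 10, 11, 15, 18, 32, 34]
Old median = 13
Insert x = -10
Old length even (8). Middle pair: indices 3,4 = 11,15.
New length odd (9). New median = single middle element.
x = -10: 1 elements are < x, 7 elements are > x.
New sorted list: [-15, -10, -4, 10, 11, 15, 18, 32, 34]
New median = 11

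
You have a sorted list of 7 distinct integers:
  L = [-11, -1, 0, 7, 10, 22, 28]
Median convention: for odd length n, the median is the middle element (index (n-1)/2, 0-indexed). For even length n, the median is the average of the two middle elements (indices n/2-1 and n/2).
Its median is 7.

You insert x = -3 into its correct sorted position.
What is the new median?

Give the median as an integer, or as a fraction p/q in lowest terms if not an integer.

Old list (sorted, length 7): [-11, -1, 0, 7, 10, 22, 28]
Old median = 7
Insert x = -3
Old length odd (7). Middle was index 3 = 7.
New length even (8). New median = avg of two middle elements.
x = -3: 1 elements are < x, 6 elements are > x.
New sorted list: [-11, -3, -1, 0, 7, 10, 22, 28]
New median = 7/2

Answer: 7/2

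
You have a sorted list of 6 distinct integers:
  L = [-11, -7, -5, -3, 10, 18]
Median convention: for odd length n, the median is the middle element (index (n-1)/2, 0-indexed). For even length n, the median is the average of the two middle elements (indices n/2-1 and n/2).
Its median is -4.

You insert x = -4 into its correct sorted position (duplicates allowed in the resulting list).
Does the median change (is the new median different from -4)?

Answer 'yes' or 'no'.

Old median = -4
Insert x = -4
New median = -4
Changed? no

Answer: no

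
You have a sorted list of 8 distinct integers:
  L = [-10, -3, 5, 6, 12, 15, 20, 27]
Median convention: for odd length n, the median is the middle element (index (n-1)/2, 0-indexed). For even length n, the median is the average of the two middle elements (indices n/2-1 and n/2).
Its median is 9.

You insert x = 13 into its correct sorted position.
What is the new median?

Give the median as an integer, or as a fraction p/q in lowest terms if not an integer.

Answer: 12

Derivation:
Old list (sorted, length 8): [-10, -3, 5, 6, 12, 15, 20, 27]
Old median = 9
Insert x = 13
Old length even (8). Middle pair: indices 3,4 = 6,12.
New length odd (9). New median = single middle element.
x = 13: 5 elements are < x, 3 elements are > x.
New sorted list: [-10, -3, 5, 6, 12, 13, 15, 20, 27]
New median = 12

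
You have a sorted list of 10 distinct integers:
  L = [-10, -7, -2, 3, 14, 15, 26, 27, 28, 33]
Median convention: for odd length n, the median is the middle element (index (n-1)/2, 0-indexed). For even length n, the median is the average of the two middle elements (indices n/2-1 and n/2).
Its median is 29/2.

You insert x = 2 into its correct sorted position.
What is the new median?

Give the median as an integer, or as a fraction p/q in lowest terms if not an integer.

Answer: 14

Derivation:
Old list (sorted, length 10): [-10, -7, -2, 3, 14, 15, 26, 27, 28, 33]
Old median = 29/2
Insert x = 2
Old length even (10). Middle pair: indices 4,5 = 14,15.
New length odd (11). New median = single middle element.
x = 2: 3 elements are < x, 7 elements are > x.
New sorted list: [-10, -7, -2, 2, 3, 14, 15, 26, 27, 28, 33]
New median = 14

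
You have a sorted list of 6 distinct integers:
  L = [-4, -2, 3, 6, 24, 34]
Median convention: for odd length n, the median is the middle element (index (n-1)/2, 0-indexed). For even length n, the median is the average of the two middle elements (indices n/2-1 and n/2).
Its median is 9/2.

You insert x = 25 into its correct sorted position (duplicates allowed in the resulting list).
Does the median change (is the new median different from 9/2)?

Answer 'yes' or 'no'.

Answer: yes

Derivation:
Old median = 9/2
Insert x = 25
New median = 6
Changed? yes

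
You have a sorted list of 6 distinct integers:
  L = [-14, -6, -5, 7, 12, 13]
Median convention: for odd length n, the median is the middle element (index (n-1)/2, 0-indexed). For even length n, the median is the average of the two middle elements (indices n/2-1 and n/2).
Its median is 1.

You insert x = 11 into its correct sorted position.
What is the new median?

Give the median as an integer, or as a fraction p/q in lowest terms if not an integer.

Old list (sorted, length 6): [-14, -6, -5, 7, 12, 13]
Old median = 1
Insert x = 11
Old length even (6). Middle pair: indices 2,3 = -5,7.
New length odd (7). New median = single middle element.
x = 11: 4 elements are < x, 2 elements are > x.
New sorted list: [-14, -6, -5, 7, 11, 12, 13]
New median = 7

Answer: 7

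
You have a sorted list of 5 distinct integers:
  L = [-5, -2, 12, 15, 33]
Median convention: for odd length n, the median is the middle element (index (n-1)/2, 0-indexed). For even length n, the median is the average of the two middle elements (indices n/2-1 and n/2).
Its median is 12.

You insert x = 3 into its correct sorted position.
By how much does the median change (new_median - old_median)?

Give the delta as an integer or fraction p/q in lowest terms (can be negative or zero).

Answer: -9/2

Derivation:
Old median = 12
After inserting x = 3: new sorted = [-5, -2, 3, 12, 15, 33]
New median = 15/2
Delta = 15/2 - 12 = -9/2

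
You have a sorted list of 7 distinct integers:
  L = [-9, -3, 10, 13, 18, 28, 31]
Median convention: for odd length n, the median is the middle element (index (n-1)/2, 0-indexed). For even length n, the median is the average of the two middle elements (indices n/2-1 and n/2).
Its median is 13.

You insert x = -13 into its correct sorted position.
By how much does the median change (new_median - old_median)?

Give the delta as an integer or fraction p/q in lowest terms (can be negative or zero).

Answer: -3/2

Derivation:
Old median = 13
After inserting x = -13: new sorted = [-13, -9, -3, 10, 13, 18, 28, 31]
New median = 23/2
Delta = 23/2 - 13 = -3/2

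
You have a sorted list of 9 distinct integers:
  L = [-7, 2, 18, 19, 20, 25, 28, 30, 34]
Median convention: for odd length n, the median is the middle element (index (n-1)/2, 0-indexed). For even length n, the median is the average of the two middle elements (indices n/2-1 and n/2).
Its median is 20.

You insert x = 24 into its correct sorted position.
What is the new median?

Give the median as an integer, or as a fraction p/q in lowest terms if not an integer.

Old list (sorted, length 9): [-7, 2, 18, 19, 20, 25, 28, 30, 34]
Old median = 20
Insert x = 24
Old length odd (9). Middle was index 4 = 20.
New length even (10). New median = avg of two middle elements.
x = 24: 5 elements are < x, 4 elements are > x.
New sorted list: [-7, 2, 18, 19, 20, 24, 25, 28, 30, 34]
New median = 22

Answer: 22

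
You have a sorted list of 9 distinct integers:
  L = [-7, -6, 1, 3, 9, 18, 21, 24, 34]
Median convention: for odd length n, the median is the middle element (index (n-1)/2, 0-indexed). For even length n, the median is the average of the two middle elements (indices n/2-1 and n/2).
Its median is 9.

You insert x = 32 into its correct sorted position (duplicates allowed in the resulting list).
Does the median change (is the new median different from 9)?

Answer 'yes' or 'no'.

Old median = 9
Insert x = 32
New median = 27/2
Changed? yes

Answer: yes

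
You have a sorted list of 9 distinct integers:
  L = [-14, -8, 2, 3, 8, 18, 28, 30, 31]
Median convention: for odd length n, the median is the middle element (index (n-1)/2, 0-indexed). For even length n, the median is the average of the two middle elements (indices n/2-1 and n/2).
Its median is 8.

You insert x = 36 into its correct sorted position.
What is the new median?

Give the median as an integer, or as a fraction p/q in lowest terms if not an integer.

Old list (sorted, length 9): [-14, -8, 2, 3, 8, 18, 28, 30, 31]
Old median = 8
Insert x = 36
Old length odd (9). Middle was index 4 = 8.
New length even (10). New median = avg of two middle elements.
x = 36: 9 elements are < x, 0 elements are > x.
New sorted list: [-14, -8, 2, 3, 8, 18, 28, 30, 31, 36]
New median = 13

Answer: 13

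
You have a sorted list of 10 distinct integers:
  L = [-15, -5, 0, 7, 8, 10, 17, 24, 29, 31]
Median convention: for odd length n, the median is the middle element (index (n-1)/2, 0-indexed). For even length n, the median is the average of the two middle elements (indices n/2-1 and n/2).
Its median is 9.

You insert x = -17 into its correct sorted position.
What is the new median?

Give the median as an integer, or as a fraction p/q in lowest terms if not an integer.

Answer: 8

Derivation:
Old list (sorted, length 10): [-15, -5, 0, 7, 8, 10, 17, 24, 29, 31]
Old median = 9
Insert x = -17
Old length even (10). Middle pair: indices 4,5 = 8,10.
New length odd (11). New median = single middle element.
x = -17: 0 elements are < x, 10 elements are > x.
New sorted list: [-17, -15, -5, 0, 7, 8, 10, 17, 24, 29, 31]
New median = 8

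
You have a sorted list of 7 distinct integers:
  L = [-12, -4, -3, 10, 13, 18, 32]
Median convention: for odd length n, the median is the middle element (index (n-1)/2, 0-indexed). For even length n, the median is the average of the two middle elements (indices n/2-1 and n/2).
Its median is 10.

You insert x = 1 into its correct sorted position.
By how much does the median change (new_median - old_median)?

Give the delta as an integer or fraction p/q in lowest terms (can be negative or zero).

Old median = 10
After inserting x = 1: new sorted = [-12, -4, -3, 1, 10, 13, 18, 32]
New median = 11/2
Delta = 11/2 - 10 = -9/2

Answer: -9/2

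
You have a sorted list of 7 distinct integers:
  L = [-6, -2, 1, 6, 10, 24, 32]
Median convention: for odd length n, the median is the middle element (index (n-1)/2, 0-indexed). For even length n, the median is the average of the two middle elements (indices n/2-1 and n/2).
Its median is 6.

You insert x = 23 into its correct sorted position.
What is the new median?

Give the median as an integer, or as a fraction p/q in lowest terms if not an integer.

Answer: 8

Derivation:
Old list (sorted, length 7): [-6, -2, 1, 6, 10, 24, 32]
Old median = 6
Insert x = 23
Old length odd (7). Middle was index 3 = 6.
New length even (8). New median = avg of two middle elements.
x = 23: 5 elements are < x, 2 elements are > x.
New sorted list: [-6, -2, 1, 6, 10, 23, 24, 32]
New median = 8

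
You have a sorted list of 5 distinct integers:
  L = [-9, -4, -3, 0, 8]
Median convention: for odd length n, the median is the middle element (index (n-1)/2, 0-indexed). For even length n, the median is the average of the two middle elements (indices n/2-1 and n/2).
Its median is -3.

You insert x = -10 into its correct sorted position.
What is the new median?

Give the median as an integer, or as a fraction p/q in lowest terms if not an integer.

Answer: -7/2

Derivation:
Old list (sorted, length 5): [-9, -4, -3, 0, 8]
Old median = -3
Insert x = -10
Old length odd (5). Middle was index 2 = -3.
New length even (6). New median = avg of two middle elements.
x = -10: 0 elements are < x, 5 elements are > x.
New sorted list: [-10, -9, -4, -3, 0, 8]
New median = -7/2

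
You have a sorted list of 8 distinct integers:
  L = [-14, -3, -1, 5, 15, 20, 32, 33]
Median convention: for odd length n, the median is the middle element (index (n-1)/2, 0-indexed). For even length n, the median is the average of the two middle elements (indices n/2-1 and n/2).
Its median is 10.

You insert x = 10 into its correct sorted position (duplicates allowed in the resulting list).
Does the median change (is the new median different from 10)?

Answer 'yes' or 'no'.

Old median = 10
Insert x = 10
New median = 10
Changed? no

Answer: no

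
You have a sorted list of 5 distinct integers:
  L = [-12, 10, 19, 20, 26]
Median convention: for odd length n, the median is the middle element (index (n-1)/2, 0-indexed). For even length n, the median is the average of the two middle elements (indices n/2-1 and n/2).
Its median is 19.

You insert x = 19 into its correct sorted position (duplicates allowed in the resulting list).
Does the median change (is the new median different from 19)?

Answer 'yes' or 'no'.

Old median = 19
Insert x = 19
New median = 19
Changed? no

Answer: no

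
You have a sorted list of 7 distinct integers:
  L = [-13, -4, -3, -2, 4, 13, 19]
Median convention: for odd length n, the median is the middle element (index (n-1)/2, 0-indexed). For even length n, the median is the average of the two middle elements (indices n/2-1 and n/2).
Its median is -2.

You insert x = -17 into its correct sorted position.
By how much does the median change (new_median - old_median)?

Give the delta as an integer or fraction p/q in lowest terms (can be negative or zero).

Answer: -1/2

Derivation:
Old median = -2
After inserting x = -17: new sorted = [-17, -13, -4, -3, -2, 4, 13, 19]
New median = -5/2
Delta = -5/2 - -2 = -1/2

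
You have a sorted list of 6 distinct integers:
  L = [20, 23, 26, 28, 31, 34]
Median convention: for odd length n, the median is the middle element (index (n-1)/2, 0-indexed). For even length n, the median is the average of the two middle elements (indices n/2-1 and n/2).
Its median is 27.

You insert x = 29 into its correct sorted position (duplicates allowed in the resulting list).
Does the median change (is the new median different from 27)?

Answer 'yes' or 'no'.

Answer: yes

Derivation:
Old median = 27
Insert x = 29
New median = 28
Changed? yes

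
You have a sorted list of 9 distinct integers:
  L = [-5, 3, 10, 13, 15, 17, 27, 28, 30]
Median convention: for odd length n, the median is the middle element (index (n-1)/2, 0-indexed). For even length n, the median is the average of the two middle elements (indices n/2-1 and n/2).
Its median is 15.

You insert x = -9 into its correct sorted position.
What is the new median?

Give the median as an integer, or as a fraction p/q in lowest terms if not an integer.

Answer: 14

Derivation:
Old list (sorted, length 9): [-5, 3, 10, 13, 15, 17, 27, 28, 30]
Old median = 15
Insert x = -9
Old length odd (9). Middle was index 4 = 15.
New length even (10). New median = avg of two middle elements.
x = -9: 0 elements are < x, 9 elements are > x.
New sorted list: [-9, -5, 3, 10, 13, 15, 17, 27, 28, 30]
New median = 14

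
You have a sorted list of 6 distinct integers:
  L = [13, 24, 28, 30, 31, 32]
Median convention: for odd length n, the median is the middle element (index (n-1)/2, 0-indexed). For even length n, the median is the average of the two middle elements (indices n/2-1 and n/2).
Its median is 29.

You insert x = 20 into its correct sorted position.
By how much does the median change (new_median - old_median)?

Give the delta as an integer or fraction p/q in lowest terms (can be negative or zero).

Answer: -1

Derivation:
Old median = 29
After inserting x = 20: new sorted = [13, 20, 24, 28, 30, 31, 32]
New median = 28
Delta = 28 - 29 = -1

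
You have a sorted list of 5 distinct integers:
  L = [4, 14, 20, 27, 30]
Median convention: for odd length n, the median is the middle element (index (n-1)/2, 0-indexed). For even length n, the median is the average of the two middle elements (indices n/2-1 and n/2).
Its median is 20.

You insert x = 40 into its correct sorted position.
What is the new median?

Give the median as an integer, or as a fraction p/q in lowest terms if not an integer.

Old list (sorted, length 5): [4, 14, 20, 27, 30]
Old median = 20
Insert x = 40
Old length odd (5). Middle was index 2 = 20.
New length even (6). New median = avg of two middle elements.
x = 40: 5 elements are < x, 0 elements are > x.
New sorted list: [4, 14, 20, 27, 30, 40]
New median = 47/2

Answer: 47/2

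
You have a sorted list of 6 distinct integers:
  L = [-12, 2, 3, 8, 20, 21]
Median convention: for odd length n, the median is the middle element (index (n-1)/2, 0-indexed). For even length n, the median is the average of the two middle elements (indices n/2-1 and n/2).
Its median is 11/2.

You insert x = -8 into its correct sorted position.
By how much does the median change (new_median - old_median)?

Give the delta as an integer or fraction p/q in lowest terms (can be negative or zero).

Old median = 11/2
After inserting x = -8: new sorted = [-12, -8, 2, 3, 8, 20, 21]
New median = 3
Delta = 3 - 11/2 = -5/2

Answer: -5/2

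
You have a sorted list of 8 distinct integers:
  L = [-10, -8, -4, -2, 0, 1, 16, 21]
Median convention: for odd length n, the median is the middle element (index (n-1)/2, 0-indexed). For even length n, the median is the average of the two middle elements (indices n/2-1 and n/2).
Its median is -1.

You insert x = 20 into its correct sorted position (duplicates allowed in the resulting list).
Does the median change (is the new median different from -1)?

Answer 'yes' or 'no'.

Answer: yes

Derivation:
Old median = -1
Insert x = 20
New median = 0
Changed? yes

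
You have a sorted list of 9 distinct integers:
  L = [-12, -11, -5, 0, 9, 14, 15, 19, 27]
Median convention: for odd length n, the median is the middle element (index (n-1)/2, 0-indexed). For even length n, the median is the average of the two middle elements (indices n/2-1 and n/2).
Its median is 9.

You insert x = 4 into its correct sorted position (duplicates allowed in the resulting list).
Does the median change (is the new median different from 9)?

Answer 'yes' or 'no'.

Answer: yes

Derivation:
Old median = 9
Insert x = 4
New median = 13/2
Changed? yes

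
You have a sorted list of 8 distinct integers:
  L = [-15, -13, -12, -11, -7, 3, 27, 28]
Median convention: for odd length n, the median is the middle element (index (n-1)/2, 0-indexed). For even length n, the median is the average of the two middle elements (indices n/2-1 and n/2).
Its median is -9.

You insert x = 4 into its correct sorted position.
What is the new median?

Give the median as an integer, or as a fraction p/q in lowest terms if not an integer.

Old list (sorted, length 8): [-15, -13, -12, -11, -7, 3, 27, 28]
Old median = -9
Insert x = 4
Old length even (8). Middle pair: indices 3,4 = -11,-7.
New length odd (9). New median = single middle element.
x = 4: 6 elements are < x, 2 elements are > x.
New sorted list: [-15, -13, -12, -11, -7, 3, 4, 27, 28]
New median = -7

Answer: -7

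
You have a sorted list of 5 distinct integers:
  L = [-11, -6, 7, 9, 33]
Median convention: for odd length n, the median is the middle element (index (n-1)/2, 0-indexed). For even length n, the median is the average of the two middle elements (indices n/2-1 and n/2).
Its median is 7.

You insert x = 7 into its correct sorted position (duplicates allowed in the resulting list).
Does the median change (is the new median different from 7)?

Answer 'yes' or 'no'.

Answer: no

Derivation:
Old median = 7
Insert x = 7
New median = 7
Changed? no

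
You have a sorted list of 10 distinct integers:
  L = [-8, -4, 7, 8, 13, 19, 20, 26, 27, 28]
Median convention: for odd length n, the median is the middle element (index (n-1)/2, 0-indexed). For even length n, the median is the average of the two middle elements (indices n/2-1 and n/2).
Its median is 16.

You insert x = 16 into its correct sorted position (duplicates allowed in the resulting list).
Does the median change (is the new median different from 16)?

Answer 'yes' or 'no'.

Answer: no

Derivation:
Old median = 16
Insert x = 16
New median = 16
Changed? no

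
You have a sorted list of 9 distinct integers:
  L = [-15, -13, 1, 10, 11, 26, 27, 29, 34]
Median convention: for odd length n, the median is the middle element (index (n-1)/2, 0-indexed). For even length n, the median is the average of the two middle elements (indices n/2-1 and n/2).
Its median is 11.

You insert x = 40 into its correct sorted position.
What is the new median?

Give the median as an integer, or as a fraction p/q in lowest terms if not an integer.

Answer: 37/2

Derivation:
Old list (sorted, length 9): [-15, -13, 1, 10, 11, 26, 27, 29, 34]
Old median = 11
Insert x = 40
Old length odd (9). Middle was index 4 = 11.
New length even (10). New median = avg of two middle elements.
x = 40: 9 elements are < x, 0 elements are > x.
New sorted list: [-15, -13, 1, 10, 11, 26, 27, 29, 34, 40]
New median = 37/2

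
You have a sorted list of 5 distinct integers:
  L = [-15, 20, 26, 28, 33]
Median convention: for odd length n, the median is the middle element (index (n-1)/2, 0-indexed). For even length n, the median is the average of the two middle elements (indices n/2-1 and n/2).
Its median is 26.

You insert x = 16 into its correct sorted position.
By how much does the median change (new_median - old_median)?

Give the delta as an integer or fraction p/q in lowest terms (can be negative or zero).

Old median = 26
After inserting x = 16: new sorted = [-15, 16, 20, 26, 28, 33]
New median = 23
Delta = 23 - 26 = -3

Answer: -3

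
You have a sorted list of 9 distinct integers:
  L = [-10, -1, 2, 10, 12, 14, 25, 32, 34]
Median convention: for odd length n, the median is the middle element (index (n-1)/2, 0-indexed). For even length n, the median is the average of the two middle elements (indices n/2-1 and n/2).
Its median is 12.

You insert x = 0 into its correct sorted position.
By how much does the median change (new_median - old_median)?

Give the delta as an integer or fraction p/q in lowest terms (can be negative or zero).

Answer: -1

Derivation:
Old median = 12
After inserting x = 0: new sorted = [-10, -1, 0, 2, 10, 12, 14, 25, 32, 34]
New median = 11
Delta = 11 - 12 = -1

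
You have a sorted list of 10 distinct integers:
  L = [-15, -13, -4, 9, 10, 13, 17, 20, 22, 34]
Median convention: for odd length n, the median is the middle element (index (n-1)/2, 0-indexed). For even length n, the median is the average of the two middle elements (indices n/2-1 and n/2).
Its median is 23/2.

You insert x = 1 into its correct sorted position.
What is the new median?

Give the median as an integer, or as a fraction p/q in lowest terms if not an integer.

Answer: 10

Derivation:
Old list (sorted, length 10): [-15, -13, -4, 9, 10, 13, 17, 20, 22, 34]
Old median = 23/2
Insert x = 1
Old length even (10). Middle pair: indices 4,5 = 10,13.
New length odd (11). New median = single middle element.
x = 1: 3 elements are < x, 7 elements are > x.
New sorted list: [-15, -13, -4, 1, 9, 10, 13, 17, 20, 22, 34]
New median = 10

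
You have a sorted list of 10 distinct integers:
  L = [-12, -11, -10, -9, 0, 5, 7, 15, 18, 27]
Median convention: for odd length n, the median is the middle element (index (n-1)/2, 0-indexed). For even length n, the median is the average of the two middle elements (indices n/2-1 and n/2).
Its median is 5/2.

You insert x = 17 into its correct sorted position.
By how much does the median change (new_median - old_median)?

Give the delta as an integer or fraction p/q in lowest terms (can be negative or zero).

Old median = 5/2
After inserting x = 17: new sorted = [-12, -11, -10, -9, 0, 5, 7, 15, 17, 18, 27]
New median = 5
Delta = 5 - 5/2 = 5/2

Answer: 5/2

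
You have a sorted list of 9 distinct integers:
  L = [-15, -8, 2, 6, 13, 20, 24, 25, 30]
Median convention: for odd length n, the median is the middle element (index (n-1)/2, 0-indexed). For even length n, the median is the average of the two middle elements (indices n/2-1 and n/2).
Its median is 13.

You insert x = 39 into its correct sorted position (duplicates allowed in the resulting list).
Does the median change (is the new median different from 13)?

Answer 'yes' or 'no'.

Answer: yes

Derivation:
Old median = 13
Insert x = 39
New median = 33/2
Changed? yes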